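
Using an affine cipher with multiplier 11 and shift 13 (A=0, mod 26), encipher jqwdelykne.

ihvufertaf

j(9): 11·9+13=112≡8 → i
q(16): 11·16+13=189≡7 → h
w(22): 11·22+13=255≡21 → v
d(3): 11·3+13=46≡20 → u
e(4): 11·4+13=57≡5 → f
l(11): 11·11+13=134≡4 → e
y(24): 11·24+13=277≡17 → r
k(10): 11·10+13=123≡19 → t
n(13): 11·13+13=156≡0 → a
e(4): 11·4+13=57≡5 → f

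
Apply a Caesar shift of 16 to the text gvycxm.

wlosnc

g(6): 6+16=22 → w
v(21): 21+16=37≡11 → l
y(24): 24+16=40≡14 → o
c(2): 2+16=18 → s
x(23): 23+16=39≡13 → n
m(12): 12+16=28≡2 → c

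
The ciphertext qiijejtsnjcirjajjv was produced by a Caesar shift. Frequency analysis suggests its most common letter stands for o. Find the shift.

The most frequent ciphertext letter is j (appears 6 times).
j is position 9; o is position 14.
Shift = -5≡21.

21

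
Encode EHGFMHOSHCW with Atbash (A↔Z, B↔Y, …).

VSTUNSLHSXD

E(4) → V(21)
H(7) → S(18)
G(6) → T(19)
F(5) → U(20)
M(12) → N(13)
H(7) → S(18)
O(14) → L(11)
S(18) → H(7)
H(7) → S(18)
C(2) → X(23)
W(22) → D(3)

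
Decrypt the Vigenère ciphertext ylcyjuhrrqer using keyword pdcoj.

Repeat the key across the ciphertext: pdcojpdcojpd
y(24)−p(15): 9 → j
l(11)−d(3): 8 → i
c(2)−c(2): 0 → a
y(24)−o(14): 10 → k
j(9)−j(9): 0 → a
u(20)−p(15): 5 → f
h(7)−d(3): 4 → e
r(17)−c(2): 15 → p
r(17)−o(14): 3 → d
q(16)−j(9): 7 → h
e(4)−p(15): -11≡15 → p
r(17)−d(3): 14 → o

jiakafepdhpo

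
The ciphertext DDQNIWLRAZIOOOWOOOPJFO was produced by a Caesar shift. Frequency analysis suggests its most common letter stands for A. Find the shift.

14

The most frequent ciphertext letter is O (appears 7 times).
O is position 14; A is position 0.
Shift = 14.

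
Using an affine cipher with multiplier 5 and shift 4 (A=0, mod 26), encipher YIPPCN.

USBBOR

Y(24): 5·24+4=124≡20 → U
I(8): 5·8+4=44≡18 → S
P(15): 5·15+4=79≡1 → B
P(15): 5·15+4=79≡1 → B
C(2): 5·2+4=14 → O
N(13): 5·13+4=69≡17 → R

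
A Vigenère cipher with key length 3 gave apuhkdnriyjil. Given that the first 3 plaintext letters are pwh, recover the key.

Subtract each crib letter from the matching ciphertext letter (mod 26):
a(0)−p(15)=-15≡11 → l
p(15)−w(22)=-7≡19 → t
u(20)−h(7)=13 → n

ltn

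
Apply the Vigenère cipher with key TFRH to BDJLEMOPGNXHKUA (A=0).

Repeat the key across the message: TFRHTFRHTFRHTFR
B(1)+T(19): 20 → U
D(3)+F(5): 8 → I
J(9)+R(17): 26≡0 → A
L(11)+H(7): 18 → S
E(4)+T(19): 23 → X
M(12)+F(5): 17 → R
O(14)+R(17): 31≡5 → F
P(15)+H(7): 22 → W
G(6)+T(19): 25 → Z
N(13)+F(5): 18 → S
X(23)+R(17): 40≡14 → O
H(7)+H(7): 14 → O
K(10)+T(19): 29≡3 → D
U(20)+F(5): 25 → Z
A(0)+R(17): 17 → R

UIASXRFWZSOODZR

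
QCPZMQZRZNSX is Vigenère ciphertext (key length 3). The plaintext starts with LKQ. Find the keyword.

Subtract each crib letter from the matching ciphertext letter (mod 26):
Q(16)−L(11)=5 → F
C(2)−K(10)=-8≡18 → S
P(15)−Q(16)=-1≡25 → Z

FSZ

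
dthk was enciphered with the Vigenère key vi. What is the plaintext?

Repeat the key across the ciphertext: vivi
d(3)−v(21): -18≡8 → i
t(19)−i(8): 11 → l
h(7)−v(21): -14≡12 → m
k(10)−i(8): 2 → c

ilmc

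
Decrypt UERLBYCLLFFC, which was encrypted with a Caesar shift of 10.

U(20): 20−10=10 → K
E(4): 4−10=-6≡20 → U
R(17): 17−10=7 → H
L(11): 11−10=1 → B
B(1): 1−10=-9≡17 → R
Y(24): 24−10=14 → O
C(2): 2−10=-8≡18 → S
L(11): 11−10=1 → B
L(11): 11−10=1 → B
F(5): 5−10=-5≡21 → V
F(5): 5−10=-5≡21 → V
C(2): 2−10=-8≡18 → S

KUHBROSBBVVS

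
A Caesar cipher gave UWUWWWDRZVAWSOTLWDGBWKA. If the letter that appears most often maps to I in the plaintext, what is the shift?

The most frequent ciphertext letter is W (appears 7 times).
W is position 22; I is position 8.
Shift = 14.

14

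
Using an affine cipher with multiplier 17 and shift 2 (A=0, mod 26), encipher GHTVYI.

G(6): 17·6+2=104≡0 → A
H(7): 17·7+2=121≡17 → R
T(19): 17·19+2=325≡13 → N
V(21): 17·21+2=359≡21 → V
Y(24): 17·24+2=410≡20 → U
I(8): 17·8+2=138≡8 → I

ARNVUI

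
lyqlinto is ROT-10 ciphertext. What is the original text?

l(11): 11−10=1 → b
y(24): 24−10=14 → o
q(16): 16−10=6 → g
l(11): 11−10=1 → b
i(8): 8−10=-2≡24 → y
n(13): 13−10=3 → d
t(19): 19−10=9 → j
o(14): 14−10=4 → e

bogbydje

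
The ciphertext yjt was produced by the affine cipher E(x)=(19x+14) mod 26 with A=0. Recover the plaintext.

gxd

The inverse of 19 mod 26 is 11, since 19·11=209≡1. Apply D(y)=11·(y−14) mod 26:
y(24): 11·(24−14)=110≡6 → g
j(9): 11·(9−14)=-55≡23 → x
t(19): 11·(19−14)=55≡3 → d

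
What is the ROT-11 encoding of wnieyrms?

hytpjcxd

w(22): 22+11=33≡7 → h
n(13): 13+11=24 → y
i(8): 8+11=19 → t
e(4): 4+11=15 → p
y(24): 24+11=35≡9 → j
r(17): 17+11=28≡2 → c
m(12): 12+11=23 → x
s(18): 18+11=29≡3 → d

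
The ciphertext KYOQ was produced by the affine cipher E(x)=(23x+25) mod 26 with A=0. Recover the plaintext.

FJVD

The inverse of 23 mod 26 is 17, since 23·17=391≡1. Apply D(y)=17·(y−25) mod 26:
K(10): 17·(10−25)=-255≡5 → F
Y(24): 17·(24−25)=-17≡9 → J
O(14): 17·(14−25)=-187≡21 → V
Q(16): 17·(16−25)=-153≡3 → D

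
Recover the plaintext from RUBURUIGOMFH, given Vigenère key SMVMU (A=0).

ZIGIXCWLCSNV

Repeat the key across the ciphertext: SMVMUSMVMUSM
R(17)−S(18): -1≡25 → Z
U(20)−M(12): 8 → I
B(1)−V(21): -20≡6 → G
U(20)−M(12): 8 → I
R(17)−U(20): -3≡23 → X
U(20)−S(18): 2 → C
I(8)−M(12): -4≡22 → W
G(6)−V(21): -15≡11 → L
O(14)−M(12): 2 → C
M(12)−U(20): -8≡18 → S
F(5)−S(18): -13≡13 → N
H(7)−M(12): -5≡21 → V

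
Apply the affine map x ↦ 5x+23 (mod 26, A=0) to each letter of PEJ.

URQ

P(15): 5·15+23=98≡20 → U
E(4): 5·4+23=43≡17 → R
J(9): 5·9+23=68≡16 → Q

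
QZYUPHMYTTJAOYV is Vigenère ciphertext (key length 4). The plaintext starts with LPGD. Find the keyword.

FKSR

Subtract each crib letter from the matching ciphertext letter (mod 26):
Q(16)−L(11)=5 → F
Z(25)−P(15)=10 → K
Y(24)−G(6)=18 → S
U(20)−D(3)=17 → R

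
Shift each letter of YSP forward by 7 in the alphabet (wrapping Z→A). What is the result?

Y(24): 24+7=31≡5 → F
S(18): 18+7=25 → Z
P(15): 15+7=22 → W

FZW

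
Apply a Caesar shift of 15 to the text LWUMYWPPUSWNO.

ALJBNLEEJHLCD

L(11): 11+15=26≡0 → A
W(22): 22+15=37≡11 → L
U(20): 20+15=35≡9 → J
M(12): 12+15=27≡1 → B
Y(24): 24+15=39≡13 → N
W(22): 22+15=37≡11 → L
P(15): 15+15=30≡4 → E
P(15): 15+15=30≡4 → E
U(20): 20+15=35≡9 → J
S(18): 18+15=33≡7 → H
W(22): 22+15=37≡11 → L
N(13): 13+15=28≡2 → C
O(14): 14+15=29≡3 → D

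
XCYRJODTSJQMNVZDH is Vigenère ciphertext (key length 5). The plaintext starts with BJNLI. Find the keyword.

WTLGB

Subtract each crib letter from the matching ciphertext letter (mod 26):
X(23)−B(1)=22 → W
C(2)−J(9)=-7≡19 → T
Y(24)−N(13)=11 → L
R(17)−L(11)=6 → G
J(9)−I(8)=1 → B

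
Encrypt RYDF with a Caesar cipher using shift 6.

XEJL

R(17): 17+6=23 → X
Y(24): 24+6=30≡4 → E
D(3): 3+6=9 → J
F(5): 5+6=11 → L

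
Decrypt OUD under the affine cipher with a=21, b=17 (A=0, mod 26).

LPI

The inverse of 21 mod 26 is 5, since 21·5=105≡1. Apply D(y)=5·(y−17) mod 26:
O(14): 5·(14−17)=-15≡11 → L
U(20): 5·(20−17)=15 → P
D(3): 5·(3−17)=-70≡8 → I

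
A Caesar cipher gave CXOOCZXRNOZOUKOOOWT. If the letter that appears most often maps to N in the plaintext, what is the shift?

The most frequent ciphertext letter is O (appears 7 times).
O is position 14; N is position 13.
Shift = 1.

1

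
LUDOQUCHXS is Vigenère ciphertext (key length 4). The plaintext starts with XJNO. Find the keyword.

OLQA

Subtract each crib letter from the matching ciphertext letter (mod 26):
L(11)−X(23)=-12≡14 → O
U(20)−J(9)=11 → L
D(3)−N(13)=-10≡16 → Q
O(14)−O(14)=0 → A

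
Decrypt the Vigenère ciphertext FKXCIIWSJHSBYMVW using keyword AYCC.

FMVAIKUQJJQZYOTU

Repeat the key across the ciphertext: AYCCAYCCAYCCAYCC
F(5)−A(0): 5 → F
K(10)−Y(24): -14≡12 → M
X(23)−C(2): 21 → V
C(2)−C(2): 0 → A
I(8)−A(0): 8 → I
I(8)−Y(24): -16≡10 → K
W(22)−C(2): 20 → U
S(18)−C(2): 16 → Q
J(9)−A(0): 9 → J
H(7)−Y(24): -17≡9 → J
S(18)−C(2): 16 → Q
B(1)−C(2): -1≡25 → Z
Y(24)−A(0): 24 → Y
M(12)−Y(24): -12≡14 → O
V(21)−C(2): 19 → T
W(22)−C(2): 20 → U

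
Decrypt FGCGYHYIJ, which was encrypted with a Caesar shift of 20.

LMIMENEOP

F(5): 5−20=-15≡11 → L
G(6): 6−20=-14≡12 → M
C(2): 2−20=-18≡8 → I
G(6): 6−20=-14≡12 → M
Y(24): 24−20=4 → E
H(7): 7−20=-13≡13 → N
Y(24): 24−20=4 → E
I(8): 8−20=-12≡14 → O
J(9): 9−20=-11≡15 → P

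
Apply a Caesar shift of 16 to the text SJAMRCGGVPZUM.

S(18): 18+16=34≡8 → I
J(9): 9+16=25 → Z
A(0): 0+16=16 → Q
M(12): 12+16=28≡2 → C
R(17): 17+16=33≡7 → H
C(2): 2+16=18 → S
G(6): 6+16=22 → W
G(6): 6+16=22 → W
V(21): 21+16=37≡11 → L
P(15): 15+16=31≡5 → F
Z(25): 25+16=41≡15 → P
U(20): 20+16=36≡10 → K
M(12): 12+16=28≡2 → C

IZQCHSWWLFPKC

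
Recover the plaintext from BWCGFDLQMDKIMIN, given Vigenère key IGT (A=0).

Repeat the key across the ciphertext: IGTIGTIGTIGTIGT
B(1)−I(8): -7≡19 → T
W(22)−G(6): 16 → Q
C(2)−T(19): -17≡9 → J
G(6)−I(8): -2≡24 → Y
F(5)−G(6): -1≡25 → Z
D(3)−T(19): -16≡10 → K
L(11)−I(8): 3 → D
Q(16)−G(6): 10 → K
M(12)−T(19): -7≡19 → T
D(3)−I(8): -5≡21 → V
K(10)−G(6): 4 → E
I(8)−T(19): -11≡15 → P
M(12)−I(8): 4 → E
I(8)−G(6): 2 → C
N(13)−T(19): -6≡20 → U

TQJYZKDKTVEPECU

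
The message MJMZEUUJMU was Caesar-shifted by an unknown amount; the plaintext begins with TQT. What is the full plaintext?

From the crib: M(12)−T(19)=-7≡19, so the shift is 19.
Subtract 19 from each ciphertext letter:
M(12): 12−19=-7≡19 → T
J(9): 9−19=-10≡16 → Q
M(12): 12−19=-7≡19 → T
Z(25): 25−19=6 → G
E(4): 4−19=-15≡11 → L
U(20): 20−19=1 → B
U(20): 20−19=1 → B
J(9): 9−19=-10≡16 → Q
M(12): 12−19=-7≡19 → T
U(20): 20−19=1 → B

TQTGLBBQTB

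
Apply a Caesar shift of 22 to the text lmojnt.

l(11): 11+22=33≡7 → h
m(12): 12+22=34≡8 → i
o(14): 14+22=36≡10 → k
j(9): 9+22=31≡5 → f
n(13): 13+22=35≡9 → j
t(19): 19+22=41≡15 → p

hikfjp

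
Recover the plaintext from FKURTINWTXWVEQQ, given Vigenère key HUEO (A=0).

Repeat the key across the ciphertext: HUEOHUEOHUEOHUE
F(5)−H(7): -2≡24 → Y
K(10)−U(20): -10≡16 → Q
U(20)−E(4): 16 → Q
R(17)−O(14): 3 → D
T(19)−H(7): 12 → M
I(8)−U(20): -12≡14 → O
N(13)−E(4): 9 → J
W(22)−O(14): 8 → I
T(19)−H(7): 12 → M
X(23)−U(20): 3 → D
W(22)−E(4): 18 → S
V(21)−O(14): 7 → H
E(4)−H(7): -3≡23 → X
Q(16)−U(20): -4≡22 → W
Q(16)−E(4): 12 → M

YQQDMOJIMDSHXWM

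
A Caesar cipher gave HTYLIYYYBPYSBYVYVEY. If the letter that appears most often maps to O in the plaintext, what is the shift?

The most frequent ciphertext letter is Y (appears 8 times).
Y is position 24; O is position 14.
Shift = 10.

10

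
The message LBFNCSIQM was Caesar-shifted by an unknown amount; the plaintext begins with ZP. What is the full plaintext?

ZPTBQGWEA

From the crib: L(11)−Z(25)=-14≡12, so the shift is 12.
Subtract 12 from each ciphertext letter:
L(11): 11−12=-1≡25 → Z
B(1): 1−12=-11≡15 → P
F(5): 5−12=-7≡19 → T
N(13): 13−12=1 → B
C(2): 2−12=-10≡16 → Q
S(18): 18−12=6 → G
I(8): 8−12=-4≡22 → W
Q(16): 16−12=4 → E
M(12): 12−12=0 → A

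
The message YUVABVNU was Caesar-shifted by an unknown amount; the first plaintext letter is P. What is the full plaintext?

From the crib: Y(24)−P(15)=9, so the shift is 9.
Subtract 9 from each ciphertext letter:
Y(24): 24−9=15 → P
U(20): 20−9=11 → L
V(21): 21−9=12 → M
A(0): 0−9=-9≡17 → R
B(1): 1−9=-8≡18 → S
V(21): 21−9=12 → M
N(13): 13−9=4 → E
U(20): 20−9=11 → L

PLMRSMEL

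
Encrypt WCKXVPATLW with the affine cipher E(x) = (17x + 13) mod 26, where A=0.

XVBOGINYSX

W(22): 17·22+13=387≡23 → X
C(2): 17·2+13=47≡21 → V
K(10): 17·10+13=183≡1 → B
X(23): 17·23+13=404≡14 → O
V(21): 17·21+13=370≡6 → G
P(15): 17·15+13=268≡8 → I
A(0): 17·0+13=13 → N
T(19): 17·19+13=336≡24 → Y
L(11): 17·11+13=200≡18 → S
W(22): 17·22+13=387≡23 → X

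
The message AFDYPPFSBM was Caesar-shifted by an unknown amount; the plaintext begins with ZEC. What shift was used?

From the crib: A(0)−Z(25)=-25≡1, so the shift is 1.

1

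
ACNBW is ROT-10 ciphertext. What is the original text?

QSDRM

A(0): 0−10=-10≡16 → Q
C(2): 2−10=-8≡18 → S
N(13): 13−10=3 → D
B(1): 1−10=-9≡17 → R
W(22): 22−10=12 → M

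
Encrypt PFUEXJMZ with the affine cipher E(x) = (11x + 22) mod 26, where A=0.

P(15): 11·15+22=187≡5 → F
F(5): 11·5+22=77≡25 → Z
U(20): 11·20+22=242≡8 → I
E(4): 11·4+22=66≡14 → O
X(23): 11·23+22=275≡15 → P
J(9): 11·9+22=121≡17 → R
M(12): 11·12+22=154≡24 → Y
Z(25): 11·25+22=297≡11 → L

FZIOPRYL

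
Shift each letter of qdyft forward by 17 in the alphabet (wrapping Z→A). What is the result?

hupwk

q(16): 16+17=33≡7 → h
d(3): 3+17=20 → u
y(24): 24+17=41≡15 → p
f(5): 5+17=22 → w
t(19): 19+17=36≡10 → k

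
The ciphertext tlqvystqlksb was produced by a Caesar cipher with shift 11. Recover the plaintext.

iafknhifazhq

t(19): 19−11=8 → i
l(11): 11−11=0 → a
q(16): 16−11=5 → f
v(21): 21−11=10 → k
y(24): 24−11=13 → n
s(18): 18−11=7 → h
t(19): 19−11=8 → i
q(16): 16−11=5 → f
l(11): 11−11=0 → a
k(10): 10−11=-1≡25 → z
s(18): 18−11=7 → h
b(1): 1−11=-10≡16 → q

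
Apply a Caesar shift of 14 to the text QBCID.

Q(16): 16+14=30≡4 → E
B(1): 1+14=15 → P
C(2): 2+14=16 → Q
I(8): 8+14=22 → W
D(3): 3+14=17 → R

EPQWR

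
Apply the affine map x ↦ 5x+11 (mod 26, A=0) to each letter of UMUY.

U(20): 5·20+11=111≡7 → H
M(12): 5·12+11=71≡19 → T
U(20): 5·20+11=111≡7 → H
Y(24): 5·24+11=131≡1 → B

HTHB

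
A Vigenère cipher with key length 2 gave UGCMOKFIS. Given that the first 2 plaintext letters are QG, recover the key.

EA

Subtract each crib letter from the matching ciphertext letter (mod 26):
U(20)−Q(16)=4 → E
G(6)−G(6)=0 → A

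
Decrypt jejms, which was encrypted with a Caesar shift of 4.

j(9): 9−4=5 → f
e(4): 4−4=0 → a
j(9): 9−4=5 → f
m(12): 12−4=8 → i
s(18): 18−4=14 → o

fafio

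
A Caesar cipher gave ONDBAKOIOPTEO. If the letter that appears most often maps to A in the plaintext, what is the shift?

The most frequent ciphertext letter is O (appears 4 times).
O is position 14; A is position 0.
Shift = 14.

14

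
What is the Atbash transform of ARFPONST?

ZIUKLMHG

A(0) → Z(25)
R(17) → I(8)
F(5) → U(20)
P(15) → K(10)
O(14) → L(11)
N(13) → M(12)
S(18) → H(7)
T(19) → G(6)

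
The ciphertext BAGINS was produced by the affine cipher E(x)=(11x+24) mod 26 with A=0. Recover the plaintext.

The inverse of 11 mod 26 is 19, since 11·19=209≡1. Apply D(y)=19·(y−24) mod 26:
B(1): 19·(1−24)=-437≡5 → F
A(0): 19·(0−24)=-456≡12 → M
G(6): 19·(6−24)=-342≡22 → W
I(8): 19·(8−24)=-304≡8 → I
N(13): 19·(13−24)=-209≡25 → Z
S(18): 19·(18−24)=-114≡16 → Q

FMWIZQ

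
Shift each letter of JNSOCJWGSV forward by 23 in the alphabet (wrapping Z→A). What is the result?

J(9): 9+23=32≡6 → G
N(13): 13+23=36≡10 → K
S(18): 18+23=41≡15 → P
O(14): 14+23=37≡11 → L
C(2): 2+23=25 → Z
J(9): 9+23=32≡6 → G
W(22): 22+23=45≡19 → T
G(6): 6+23=29≡3 → D
S(18): 18+23=41≡15 → P
V(21): 21+23=44≡18 → S

GKPLZGTDPS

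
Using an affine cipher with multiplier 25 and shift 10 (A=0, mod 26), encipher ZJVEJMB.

LBPGBYJ

Z(25): 25·25+10=635≡11 → L
J(9): 25·9+10=235≡1 → B
V(21): 25·21+10=535≡15 → P
E(4): 25·4+10=110≡6 → G
J(9): 25·9+10=235≡1 → B
M(12): 25·12+10=310≡24 → Y
B(1): 25·1+10=35≡9 → J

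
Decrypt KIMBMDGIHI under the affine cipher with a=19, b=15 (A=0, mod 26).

The inverse of 19 mod 26 is 11, since 19·11=209≡1. Apply D(y)=11·(y−15) mod 26:
K(10): 11·(10−15)=-55≡23 → X
I(8): 11·(8−15)=-77≡1 → B
M(12): 11·(12−15)=-33≡19 → T
B(1): 11·(1−15)=-154≡2 → C
M(12): 11·(12−15)=-33≡19 → T
D(3): 11·(3−15)=-132≡24 → Y
G(6): 11·(6−15)=-99≡5 → F
I(8): 11·(8−15)=-77≡1 → B
H(7): 11·(7−15)=-88≡16 → Q
I(8): 11·(8−15)=-77≡1 → B

XBTCTYFBQB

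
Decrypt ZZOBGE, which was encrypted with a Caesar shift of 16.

Z(25): 25−16=9 → J
Z(25): 25−16=9 → J
O(14): 14−16=-2≡24 → Y
B(1): 1−16=-15≡11 → L
G(6): 6−16=-10≡16 → Q
E(4): 4−16=-12≡14 → O

JJYLQO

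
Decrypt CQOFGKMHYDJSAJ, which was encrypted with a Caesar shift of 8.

C(2): 2−8=-6≡20 → U
Q(16): 16−8=8 → I
O(14): 14−8=6 → G
F(5): 5−8=-3≡23 → X
G(6): 6−8=-2≡24 → Y
K(10): 10−8=2 → C
M(12): 12−8=4 → E
H(7): 7−8=-1≡25 → Z
Y(24): 24−8=16 → Q
D(3): 3−8=-5≡21 → V
J(9): 9−8=1 → B
S(18): 18−8=10 → K
A(0): 0−8=-8≡18 → S
J(9): 9−8=1 → B

UIGXYCEZQVBKSB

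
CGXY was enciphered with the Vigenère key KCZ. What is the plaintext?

Repeat the key across the ciphertext: KCZK
C(2)−K(10): -8≡18 → S
G(6)−C(2): 4 → E
X(23)−Z(25): -2≡24 → Y
Y(24)−K(10): 14 → O

SEYO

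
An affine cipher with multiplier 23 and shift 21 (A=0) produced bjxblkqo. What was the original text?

The inverse of 23 mod 26 is 17, since 23·17=391≡1. Apply D(y)=17·(y−21) mod 26:
b(1): 17·(1−21)=-340≡24 → y
j(9): 17·(9−21)=-204≡4 → e
x(23): 17·(23−21)=34≡8 → i
b(1): 17·(1−21)=-340≡24 → y
l(11): 17·(11−21)=-170≡12 → m
k(10): 17·(10−21)=-187≡21 → v
q(16): 17·(16−21)=-85≡19 → t
o(14): 17·(14−21)=-119≡11 → l

yeiymvtl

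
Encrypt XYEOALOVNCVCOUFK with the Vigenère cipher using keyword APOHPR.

XNSVPCOKBJKTOJTR

Repeat the key across the message: APOHPRAPOHPRAPOH
X(23)+A(0): 23 → X
Y(24)+P(15): 39≡13 → N
E(4)+O(14): 18 → S
O(14)+H(7): 21 → V
A(0)+P(15): 15 → P
L(11)+R(17): 28≡2 → C
O(14)+A(0): 14 → O
V(21)+P(15): 36≡10 → K
N(13)+O(14): 27≡1 → B
C(2)+H(7): 9 → J
V(21)+P(15): 36≡10 → K
C(2)+R(17): 19 → T
O(14)+A(0): 14 → O
U(20)+P(15): 35≡9 → J
F(5)+O(14): 19 → T
K(10)+H(7): 17 → R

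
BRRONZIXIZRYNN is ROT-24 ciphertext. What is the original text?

DTTQPBKZKBTAPP

B(1): 1−24=-23≡3 → D
R(17): 17−24=-7≡19 → T
R(17): 17−24=-7≡19 → T
O(14): 14−24=-10≡16 → Q
N(13): 13−24=-11≡15 → P
Z(25): 25−24=1 → B
I(8): 8−24=-16≡10 → K
X(23): 23−24=-1≡25 → Z
I(8): 8−24=-16≡10 → K
Z(25): 25−24=1 → B
R(17): 17−24=-7≡19 → T
Y(24): 24−24=0 → A
N(13): 13−24=-11≡15 → P
N(13): 13−24=-11≡15 → P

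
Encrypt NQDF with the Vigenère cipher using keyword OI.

Repeat the key across the message: OIOI
N(13)+O(14): 27≡1 → B
Q(16)+I(8): 24 → Y
D(3)+O(14): 17 → R
F(5)+I(8): 13 → N

BYRN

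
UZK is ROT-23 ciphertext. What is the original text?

U(20): 20−23=-3≡23 → X
Z(25): 25−23=2 → C
K(10): 10−23=-13≡13 → N

XCN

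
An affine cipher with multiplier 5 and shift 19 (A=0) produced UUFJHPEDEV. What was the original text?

The inverse of 5 mod 26 is 21, since 5·21=105≡1. Apply D(y)=21·(y−19) mod 26:
U(20): 21·(20−19)=21 → V
U(20): 21·(20−19)=21 → V
F(5): 21·(5−19)=-294≡18 → S
J(9): 21·(9−19)=-210≡24 → Y
H(7): 21·(7−19)=-252≡8 → I
P(15): 21·(15−19)=-84≡20 → U
E(4): 21·(4−19)=-315≡23 → X
D(3): 21·(3−19)=-336≡2 → C
E(4): 21·(4−19)=-315≡23 → X
V(21): 21·(21−19)=42≡16 → Q

VVSYIUXCXQ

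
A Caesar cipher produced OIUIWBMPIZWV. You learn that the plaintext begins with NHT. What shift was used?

1

From the crib: O(14)−N(13)=1, so the shift is 1.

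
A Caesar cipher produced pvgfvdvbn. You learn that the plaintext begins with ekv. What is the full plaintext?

ekvukskqc

From the crib: p(15)−e(4)=11, so the shift is 11.
Subtract 11 from each ciphertext letter:
p(15): 15−11=4 → e
v(21): 21−11=10 → k
g(6): 6−11=-5≡21 → v
f(5): 5−11=-6≡20 → u
v(21): 21−11=10 → k
d(3): 3−11=-8≡18 → s
v(21): 21−11=10 → k
b(1): 1−11=-10≡16 → q
n(13): 13−11=2 → c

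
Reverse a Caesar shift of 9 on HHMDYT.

YYDUPK

H(7): 7−9=-2≡24 → Y
H(7): 7−9=-2≡24 → Y
M(12): 12−9=3 → D
D(3): 3−9=-6≡20 → U
Y(24): 24−9=15 → P
T(19): 19−9=10 → K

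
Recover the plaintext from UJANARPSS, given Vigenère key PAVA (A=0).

Repeat the key across the ciphertext: PAVAPAVAP
U(20)−P(15): 5 → F
J(9)−A(0): 9 → J
A(0)−V(21): -21≡5 → F
N(13)−A(0): 13 → N
A(0)−P(15): -15≡11 → L
R(17)−A(0): 17 → R
P(15)−V(21): -6≡20 → U
S(18)−A(0): 18 → S
S(18)−P(15): 3 → D

FJFNLRUSD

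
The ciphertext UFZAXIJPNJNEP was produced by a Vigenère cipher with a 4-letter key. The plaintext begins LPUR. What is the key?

Subtract each crib letter from the matching ciphertext letter (mod 26):
U(20)−L(11)=9 → J
F(5)−P(15)=-10≡16 → Q
Z(25)−U(20)=5 → F
A(0)−R(17)=-17≡9 → J

JQFJ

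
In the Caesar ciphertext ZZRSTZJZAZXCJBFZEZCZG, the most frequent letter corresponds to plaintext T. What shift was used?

6

The most frequent ciphertext letter is Z (appears 8 times).
Z is position 25; T is position 19.
Shift = 6.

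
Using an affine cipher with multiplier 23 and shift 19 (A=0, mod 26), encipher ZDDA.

WKKT

Z(25): 23·25+19=594≡22 → W
D(3): 23·3+19=88≡10 → K
D(3): 23·3+19=88≡10 → K
A(0): 23·0+19=19 → T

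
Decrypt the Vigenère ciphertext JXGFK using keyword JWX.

Repeat the key across the ciphertext: JWXJW
J(9)−J(9): 0 → A
X(23)−W(22): 1 → B
G(6)−X(23): -17≡9 → J
F(5)−J(9): -4≡22 → W
K(10)−W(22): -12≡14 → O

ABJWO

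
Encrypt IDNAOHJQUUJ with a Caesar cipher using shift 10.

SNXKYRTAEET

I(8): 8+10=18 → S
D(3): 3+10=13 → N
N(13): 13+10=23 → X
A(0): 0+10=10 → K
O(14): 14+10=24 → Y
H(7): 7+10=17 → R
J(9): 9+10=19 → T
Q(16): 16+10=26≡0 → A
U(20): 20+10=30≡4 → E
U(20): 20+10=30≡4 → E
J(9): 9+10=19 → T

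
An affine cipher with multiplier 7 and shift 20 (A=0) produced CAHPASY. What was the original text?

The inverse of 7 mod 26 is 15, since 7·15=105≡1. Apply D(y)=15·(y−20) mod 26:
C(2): 15·(2−20)=-270≡16 → Q
A(0): 15·(0−20)=-300≡12 → M
H(7): 15·(7−20)=-195≡13 → N
P(15): 15·(15−20)=-75≡3 → D
A(0): 15·(0−20)=-300≡12 → M
S(18): 15·(18−20)=-30≡22 → W
Y(24): 15·(24−20)=60≡8 → I

QMNDMWI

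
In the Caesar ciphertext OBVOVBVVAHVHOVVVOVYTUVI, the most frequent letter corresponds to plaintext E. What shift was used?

17

The most frequent ciphertext letter is V (appears 10 times).
V is position 21; E is position 4.
Shift = 17.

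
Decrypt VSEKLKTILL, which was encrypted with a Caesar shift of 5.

QNZFGFODGG

V(21): 21−5=16 → Q
S(18): 18−5=13 → N
E(4): 4−5=-1≡25 → Z
K(10): 10−5=5 → F
L(11): 11−5=6 → G
K(10): 10−5=5 → F
T(19): 19−5=14 → O
I(8): 8−5=3 → D
L(11): 11−5=6 → G
L(11): 11−5=6 → G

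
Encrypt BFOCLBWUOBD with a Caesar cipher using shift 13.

OSBPYOJHBOQ

B(1): 1+13=14 → O
F(5): 5+13=18 → S
O(14): 14+13=27≡1 → B
C(2): 2+13=15 → P
L(11): 11+13=24 → Y
B(1): 1+13=14 → O
W(22): 22+13=35≡9 → J
U(20): 20+13=33≡7 → H
O(14): 14+13=27≡1 → B
B(1): 1+13=14 → O
D(3): 3+13=16 → Q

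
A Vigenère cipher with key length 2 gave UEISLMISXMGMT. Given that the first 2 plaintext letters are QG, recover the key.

Subtract each crib letter from the matching ciphertext letter (mod 26):
U(20)−Q(16)=4 → E
E(4)−G(6)=-2≡24 → Y

EY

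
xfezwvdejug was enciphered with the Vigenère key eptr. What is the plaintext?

tqlisgknffn

Repeat the key across the ciphertext: eptreptrept
x(23)−e(4): 19 → t
f(5)−p(15): -10≡16 → q
e(4)−t(19): -15≡11 → l
z(25)−r(17): 8 → i
w(22)−e(4): 18 → s
v(21)−p(15): 6 → g
d(3)−t(19): -16≡10 → k
e(4)−r(17): -13≡13 → n
j(9)−e(4): 5 → f
u(20)−p(15): 5 → f
g(6)−t(19): -13≡13 → n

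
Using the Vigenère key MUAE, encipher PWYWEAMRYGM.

Repeat the key across the message: MUAEMUAEMUA
P(15)+M(12): 27≡1 → B
W(22)+U(20): 42≡16 → Q
Y(24)+A(0): 24 → Y
W(22)+E(4): 26≡0 → A
E(4)+M(12): 16 → Q
A(0)+U(20): 20 → U
M(12)+A(0): 12 → M
R(17)+E(4): 21 → V
Y(24)+M(12): 36≡10 → K
G(6)+U(20): 26≡0 → A
M(12)+A(0): 12 → M

BQYAQUMVKAM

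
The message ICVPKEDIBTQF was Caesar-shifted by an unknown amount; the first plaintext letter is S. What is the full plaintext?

From the crib: I(8)−S(18)=-10≡16, so the shift is 16.
Subtract 16 from each ciphertext letter:
I(8): 8−16=-8≡18 → S
C(2): 2−16=-14≡12 → M
V(21): 21−16=5 → F
P(15): 15−16=-1≡25 → Z
K(10): 10−16=-6≡20 → U
E(4): 4−16=-12≡14 → O
D(3): 3−16=-13≡13 → N
I(8): 8−16=-8≡18 → S
B(1): 1−16=-15≡11 → L
T(19): 19−16=3 → D
Q(16): 16−16=0 → A
F(5): 5−16=-11≡15 → P

SMFZUONSLDAP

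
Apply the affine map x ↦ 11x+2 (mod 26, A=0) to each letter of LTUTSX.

TDODSV

L(11): 11·11+2=123≡19 → T
T(19): 11·19+2=211≡3 → D
U(20): 11·20+2=222≡14 → O
T(19): 11·19+2=211≡3 → D
S(18): 11·18+2=200≡18 → S
X(23): 11·23+2=255≡21 → V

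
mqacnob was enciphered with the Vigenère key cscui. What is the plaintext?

kyyifmj

Repeat the key across the ciphertext: cscuics
m(12)−c(2): 10 → k
q(16)−s(18): -2≡24 → y
a(0)−c(2): -2≡24 → y
c(2)−u(20): -18≡8 → i
n(13)−i(8): 5 → f
o(14)−c(2): 12 → m
b(1)−s(18): -17≡9 → j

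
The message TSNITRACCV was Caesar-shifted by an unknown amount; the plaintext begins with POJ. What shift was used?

From the crib: T(19)−P(15)=4, so the shift is 4.

4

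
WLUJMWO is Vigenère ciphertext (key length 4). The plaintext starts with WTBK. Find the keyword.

ASTZ

Subtract each crib letter from the matching ciphertext letter (mod 26):
W(22)−W(22)=0 → A
L(11)−T(19)=-8≡18 → S
U(20)−B(1)=19 → T
J(9)−K(10)=-1≡25 → Z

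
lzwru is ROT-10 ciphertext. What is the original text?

l(11): 11−10=1 → b
z(25): 25−10=15 → p
w(22): 22−10=12 → m
r(17): 17−10=7 → h
u(20): 20−10=10 → k

bpmhk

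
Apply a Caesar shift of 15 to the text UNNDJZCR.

U(20): 20+15=35≡9 → J
N(13): 13+15=28≡2 → C
N(13): 13+15=28≡2 → C
D(3): 3+15=18 → S
J(9): 9+15=24 → Y
Z(25): 25+15=40≡14 → O
C(2): 2+15=17 → R
R(17): 17+15=32≡6 → G

JCCSYORG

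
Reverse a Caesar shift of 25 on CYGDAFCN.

DZHEBGDO

C(2): 2−25=-23≡3 → D
Y(24): 24−25=-1≡25 → Z
G(6): 6−25=-19≡7 → H
D(3): 3−25=-22≡4 → E
A(0): 0−25=-25≡1 → B
F(5): 5−25=-20≡6 → G
C(2): 2−25=-23≡3 → D
N(13): 13−25=-12≡14 → O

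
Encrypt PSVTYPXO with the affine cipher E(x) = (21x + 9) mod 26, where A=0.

MXISTMYR

P(15): 21·15+9=324≡12 → M
S(18): 21·18+9=387≡23 → X
V(21): 21·21+9=450≡8 → I
T(19): 21·19+9=408≡18 → S
Y(24): 21·24+9=513≡19 → T
P(15): 21·15+9=324≡12 → M
X(23): 21·23+9=492≡24 → Y
O(14): 21·14+9=303≡17 → R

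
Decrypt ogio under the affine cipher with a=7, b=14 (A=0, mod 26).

The inverse of 7 mod 26 is 15, since 7·15=105≡1. Apply D(y)=15·(y−14) mod 26:
o(14): 15·(14−14)=0 → a
g(6): 15·(6−14)=-120≡10 → k
i(8): 15·(8−14)=-90≡14 → o
o(14): 15·(14−14)=0 → a

akoa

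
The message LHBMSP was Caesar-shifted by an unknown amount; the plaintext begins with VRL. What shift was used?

16

From the crib: L(11)−V(21)=-10≡16, so the shift is 16.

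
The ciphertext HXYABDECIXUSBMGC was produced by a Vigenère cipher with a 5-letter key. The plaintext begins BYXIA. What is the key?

GZBSB

Subtract each crib letter from the matching ciphertext letter (mod 26):
H(7)−B(1)=6 → G
X(23)−Y(24)=-1≡25 → Z
Y(24)−X(23)=1 → B
A(0)−I(8)=-8≡18 → S
B(1)−A(0)=1 → B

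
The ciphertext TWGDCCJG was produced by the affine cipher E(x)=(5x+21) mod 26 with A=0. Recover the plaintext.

KVXMRRIX

The inverse of 5 mod 26 is 21, since 5·21=105≡1. Apply D(y)=21·(y−21) mod 26:
T(19): 21·(19−21)=-42≡10 → K
W(22): 21·(22−21)=21 → V
G(6): 21·(6−21)=-315≡23 → X
D(3): 21·(3−21)=-378≡12 → M
C(2): 21·(2−21)=-399≡17 → R
C(2): 21·(2−21)=-399≡17 → R
J(9): 21·(9−21)=-252≡8 → I
G(6): 21·(6−21)=-315≡23 → X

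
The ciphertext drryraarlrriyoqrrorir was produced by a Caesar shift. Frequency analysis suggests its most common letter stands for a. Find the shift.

The most frequent ciphertext letter is r (appears 10 times).
r is position 17; a is position 0.
Shift = 17.

17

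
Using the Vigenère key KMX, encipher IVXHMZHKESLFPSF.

Repeat the key across the message: KMXKMXKMXKMXKMX
I(8)+K(10): 18 → S
V(21)+M(12): 33≡7 → H
X(23)+X(23): 46≡20 → U
H(7)+K(10): 17 → R
M(12)+M(12): 24 → Y
Z(25)+X(23): 48≡22 → W
H(7)+K(10): 17 → R
K(10)+M(12): 22 → W
E(4)+X(23): 27≡1 → B
S(18)+K(10): 28≡2 → C
L(11)+M(12): 23 → X
F(5)+X(23): 28≡2 → C
P(15)+K(10): 25 → Z
S(18)+M(12): 30≡4 → E
F(5)+X(23): 28≡2 → C

SHURYWRWBCXCZEC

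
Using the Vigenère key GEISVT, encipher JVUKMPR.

PZCCHIX

Repeat the key across the message: GEISVTG
J(9)+G(6): 15 → P
V(21)+E(4): 25 → Z
U(20)+I(8): 28≡2 → C
K(10)+S(18): 28≡2 → C
M(12)+V(21): 33≡7 → H
P(15)+T(19): 34≡8 → I
R(17)+G(6): 23 → X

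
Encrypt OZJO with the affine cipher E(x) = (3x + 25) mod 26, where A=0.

PWAP

O(14): 3·14+25=67≡15 → P
Z(25): 3·25+25=100≡22 → W
J(9): 3·9+25=52≡0 → A
O(14): 3·14+25=67≡15 → P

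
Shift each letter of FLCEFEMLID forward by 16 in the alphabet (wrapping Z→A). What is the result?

F(5): 5+16=21 → V
L(11): 11+16=27≡1 → B
C(2): 2+16=18 → S
E(4): 4+16=20 → U
F(5): 5+16=21 → V
E(4): 4+16=20 → U
M(12): 12+16=28≡2 → C
L(11): 11+16=27≡1 → B
I(8): 8+16=24 → Y
D(3): 3+16=19 → T

VBSUVUCBYT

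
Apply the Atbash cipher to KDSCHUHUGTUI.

PWHXSFSFTGFR

K(10) → P(15)
D(3) → W(22)
S(18) → H(7)
C(2) → X(23)
H(7) → S(18)
U(20) → F(5)
H(7) → S(18)
U(20) → F(5)
G(6) → T(19)
T(19) → G(6)
U(20) → F(5)
I(8) → R(17)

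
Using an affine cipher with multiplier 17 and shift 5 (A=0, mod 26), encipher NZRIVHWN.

N(13): 17·13+5=226≡18 → S
Z(25): 17·25+5=430≡14 → O
R(17): 17·17+5=294≡8 → I
I(8): 17·8+5=141≡11 → L
V(21): 17·21+5=362≡24 → Y
H(7): 17·7+5=124≡20 → U
W(22): 17·22+5=379≡15 → P
N(13): 17·13+5=226≡18 → S

SOILYUPS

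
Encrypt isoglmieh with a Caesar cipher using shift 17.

i(8): 8+17=25 → z
s(18): 18+17=35≡9 → j
o(14): 14+17=31≡5 → f
g(6): 6+17=23 → x
l(11): 11+17=28≡2 → c
m(12): 12+17=29≡3 → d
i(8): 8+17=25 → z
e(4): 4+17=21 → v
h(7): 7+17=24 → y

zjfxcdzvy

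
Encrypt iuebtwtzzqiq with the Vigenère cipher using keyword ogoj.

waskhchinwwz

Repeat the key across the message: ogojogojogoj
i(8)+o(14): 22 → w
u(20)+g(6): 26≡0 → a
e(4)+o(14): 18 → s
b(1)+j(9): 10 → k
t(19)+o(14): 33≡7 → h
w(22)+g(6): 28≡2 → c
t(19)+o(14): 33≡7 → h
z(25)+j(9): 34≡8 → i
z(25)+o(14): 39≡13 → n
q(16)+g(6): 22 → w
i(8)+o(14): 22 → w
q(16)+j(9): 25 → z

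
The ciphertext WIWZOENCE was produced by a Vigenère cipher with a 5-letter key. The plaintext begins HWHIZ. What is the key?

Subtract each crib letter from the matching ciphertext letter (mod 26):
W(22)−H(7)=15 → P
I(8)−W(22)=-14≡12 → M
W(22)−H(7)=15 → P
Z(25)−I(8)=17 → R
O(14)−Z(25)=-11≡15 → P

PMPRP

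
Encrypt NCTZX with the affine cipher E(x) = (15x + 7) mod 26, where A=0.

N(13): 15·13+7=202≡20 → U
C(2): 15·2+7=37≡11 → L
T(19): 15·19+7=292≡6 → G
Z(25): 15·25+7=382≡18 → S
X(23): 15·23+7=352≡14 → O

ULGSO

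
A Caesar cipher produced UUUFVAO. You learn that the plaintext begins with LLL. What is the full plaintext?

From the crib: U(20)−L(11)=9, so the shift is 9.
Subtract 9 from each ciphertext letter:
U(20): 20−9=11 → L
U(20): 20−9=11 → L
U(20): 20−9=11 → L
F(5): 5−9=-4≡22 → W
V(21): 21−9=12 → M
A(0): 0−9=-9≡17 → R
O(14): 14−9=5 → F

LLLWMRF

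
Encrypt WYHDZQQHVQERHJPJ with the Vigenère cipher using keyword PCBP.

LAISOSRWKSFGWLQY

Repeat the key across the message: PCBPPCBPPCBPPCBP
W(22)+P(15): 37≡11 → L
Y(24)+C(2): 26≡0 → A
H(7)+B(1): 8 → I
D(3)+P(15): 18 → S
Z(25)+P(15): 40≡14 → O
Q(16)+C(2): 18 → S
Q(16)+B(1): 17 → R
H(7)+P(15): 22 → W
V(21)+P(15): 36≡10 → K
Q(16)+C(2): 18 → S
E(4)+B(1): 5 → F
R(17)+P(15): 32≡6 → G
H(7)+P(15): 22 → W
J(9)+C(2): 11 → L
P(15)+B(1): 16 → Q
J(9)+P(15): 24 → Y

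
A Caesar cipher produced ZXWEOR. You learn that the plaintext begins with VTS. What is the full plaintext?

From the crib: Z(25)−V(21)=4, so the shift is 4.
Subtract 4 from each ciphertext letter:
Z(25): 25−4=21 → V
X(23): 23−4=19 → T
W(22): 22−4=18 → S
E(4): 4−4=0 → A
O(14): 14−4=10 → K
R(17): 17−4=13 → N

VTSAKN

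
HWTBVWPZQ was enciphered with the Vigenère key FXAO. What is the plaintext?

CZTNQZPLL

Repeat the key across the ciphertext: FXAOFXAOF
H(7)−F(5): 2 → C
W(22)−X(23): -1≡25 → Z
T(19)−A(0): 19 → T
B(1)−O(14): -13≡13 → N
V(21)−F(5): 16 → Q
W(22)−X(23): -1≡25 → Z
P(15)−A(0): 15 → P
Z(25)−O(14): 11 → L
Q(16)−F(5): 11 → L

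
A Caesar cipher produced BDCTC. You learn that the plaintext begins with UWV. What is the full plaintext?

UWVMV

From the crib: B(1)−U(20)=-19≡7, so the shift is 7.
Subtract 7 from each ciphertext letter:
B(1): 1−7=-6≡20 → U
D(3): 3−7=-4≡22 → W
C(2): 2−7=-5≡21 → V
T(19): 19−7=12 → M
C(2): 2−7=-5≡21 → V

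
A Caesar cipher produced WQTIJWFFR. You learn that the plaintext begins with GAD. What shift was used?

16

From the crib: W(22)−G(6)=16, so the shift is 16.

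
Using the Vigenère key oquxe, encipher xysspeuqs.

Repeat the key across the message: oquxeoqux
x(23)+o(14): 37≡11 → l
y(24)+q(16): 40≡14 → o
s(18)+u(20): 38≡12 → m
s(18)+x(23): 41≡15 → p
p(15)+e(4): 19 → t
e(4)+o(14): 18 → s
u(20)+q(16): 36≡10 → k
q(16)+u(20): 36≡10 → k
s(18)+x(23): 41≡15 → p

lomptskkp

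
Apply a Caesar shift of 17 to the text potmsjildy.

gfkdjazcup

p(15): 15+17=32≡6 → g
o(14): 14+17=31≡5 → f
t(19): 19+17=36≡10 → k
m(12): 12+17=29≡3 → d
s(18): 18+17=35≡9 → j
j(9): 9+17=26≡0 → a
i(8): 8+17=25 → z
l(11): 11+17=28≡2 → c
d(3): 3+17=20 → u
y(24): 24+17=41≡15 → p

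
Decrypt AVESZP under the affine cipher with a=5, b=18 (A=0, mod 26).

The inverse of 5 mod 26 is 21, since 5·21=105≡1. Apply D(y)=21·(y−18) mod 26:
A(0): 21·(0−18)=-378≡12 → M
V(21): 21·(21−18)=63≡11 → L
E(4): 21·(4−18)=-294≡18 → S
S(18): 21·(18−18)=0 → A
Z(25): 21·(25−18)=147≡17 → R
P(15): 21·(15−18)=-63≡15 → P

MLSARP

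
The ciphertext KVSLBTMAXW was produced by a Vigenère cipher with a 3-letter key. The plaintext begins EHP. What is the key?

GOD

Subtract each crib letter from the matching ciphertext letter (mod 26):
K(10)−E(4)=6 → G
V(21)−H(7)=14 → O
S(18)−P(15)=3 → D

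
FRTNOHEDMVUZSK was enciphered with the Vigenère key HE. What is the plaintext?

YNMJHDXZFRNVLG

Repeat the key across the ciphertext: HEHEHEHEHEHEHE
F(5)−H(7): -2≡24 → Y
R(17)−E(4): 13 → N
T(19)−H(7): 12 → M
N(13)−E(4): 9 → J
O(14)−H(7): 7 → H
H(7)−E(4): 3 → D
E(4)−H(7): -3≡23 → X
D(3)−E(4): -1≡25 → Z
M(12)−H(7): 5 → F
V(21)−E(4): 17 → R
U(20)−H(7): 13 → N
Z(25)−E(4): 21 → V
S(18)−H(7): 11 → L
K(10)−E(4): 6 → G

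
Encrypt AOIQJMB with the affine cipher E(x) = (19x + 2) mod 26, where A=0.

A(0): 19·0+2=2 → C
O(14): 19·14+2=268≡8 → I
I(8): 19·8+2=154≡24 → Y
Q(16): 19·16+2=306≡20 → U
J(9): 19·9+2=173≡17 → R
M(12): 19·12+2=230≡22 → W
B(1): 19·1+2=21 → V

CIYURWV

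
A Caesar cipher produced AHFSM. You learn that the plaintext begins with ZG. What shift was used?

1

From the crib: A(0)−Z(25)=-25≡1, so the shift is 1.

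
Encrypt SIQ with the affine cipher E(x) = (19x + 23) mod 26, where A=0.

BTP

S(18): 19·18+23=365≡1 → B
I(8): 19·8+23=175≡19 → T
Q(16): 19·16+23=327≡15 → P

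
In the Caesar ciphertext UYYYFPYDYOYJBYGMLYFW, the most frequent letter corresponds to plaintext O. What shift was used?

10

The most frequent ciphertext letter is Y (appears 8 times).
Y is position 24; O is position 14.
Shift = 10.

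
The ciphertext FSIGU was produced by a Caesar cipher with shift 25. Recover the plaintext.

F(5): 5−25=-20≡6 → G
S(18): 18−25=-7≡19 → T
I(8): 8−25=-17≡9 → J
G(6): 6−25=-19≡7 → H
U(20): 20−25=-5≡21 → V

GTJHV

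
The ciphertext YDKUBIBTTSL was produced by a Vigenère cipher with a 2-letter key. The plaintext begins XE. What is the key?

BZ

Subtract each crib letter from the matching ciphertext letter (mod 26):
Y(24)−X(23)=1 → B
D(3)−E(4)=-1≡25 → Z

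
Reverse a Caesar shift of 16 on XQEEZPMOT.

HAOOJZWYD

X(23): 23−16=7 → H
Q(16): 16−16=0 → A
E(4): 4−16=-12≡14 → O
E(4): 4−16=-12≡14 → O
Z(25): 25−16=9 → J
P(15): 15−16=-1≡25 → Z
M(12): 12−16=-4≡22 → W
O(14): 14−16=-2≡24 → Y
T(19): 19−16=3 → D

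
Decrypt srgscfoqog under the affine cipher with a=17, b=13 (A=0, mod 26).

lovlhyxrxv

The inverse of 17 mod 26 is 23, since 17·23=391≡1. Apply D(y)=23·(y−13) mod 26:
s(18): 23·(18−13)=115≡11 → l
r(17): 23·(17−13)=92≡14 → o
g(6): 23·(6−13)=-161≡21 → v
s(18): 23·(18−13)=115≡11 → l
c(2): 23·(2−13)=-253≡7 → h
f(5): 23·(5−13)=-184≡24 → y
o(14): 23·(14−13)=23 → x
q(16): 23·(16−13)=69≡17 → r
o(14): 23·(14−13)=23 → x
g(6): 23·(6−13)=-161≡21 → v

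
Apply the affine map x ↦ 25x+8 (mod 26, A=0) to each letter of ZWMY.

Z(25): 25·25+8=633≡9 → J
W(22): 25·22+8=558≡12 → M
M(12): 25·12+8=308≡22 → W
Y(24): 25·24+8=608≡10 → K

JMWK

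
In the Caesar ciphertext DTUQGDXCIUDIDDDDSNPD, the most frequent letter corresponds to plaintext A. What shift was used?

The most frequent ciphertext letter is D (appears 8 times).
D is position 3; A is position 0.
Shift = 3.

3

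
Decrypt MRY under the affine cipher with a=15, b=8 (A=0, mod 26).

The inverse of 15 mod 26 is 7, since 15·7=105≡1. Apply D(y)=7·(y−8) mod 26:
M(12): 7·(12−8)=28≡2 → C
R(17): 7·(17−8)=63≡11 → L
Y(24): 7·(24−8)=112≡8 → I

CLI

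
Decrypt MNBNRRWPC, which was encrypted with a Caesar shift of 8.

M(12): 12−8=4 → E
N(13): 13−8=5 → F
B(1): 1−8=-7≡19 → T
N(13): 13−8=5 → F
R(17): 17−8=9 → J
R(17): 17−8=9 → J
W(22): 22−8=14 → O
P(15): 15−8=7 → H
C(2): 2−8=-6≡20 → U

EFTFJJOHU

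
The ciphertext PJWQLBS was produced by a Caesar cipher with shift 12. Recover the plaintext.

DXKEZPG

P(15): 15−12=3 → D
J(9): 9−12=-3≡23 → X
W(22): 22−12=10 → K
Q(16): 16−12=4 → E
L(11): 11−12=-1≡25 → Z
B(1): 1−12=-11≡15 → P
S(18): 18−12=6 → G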